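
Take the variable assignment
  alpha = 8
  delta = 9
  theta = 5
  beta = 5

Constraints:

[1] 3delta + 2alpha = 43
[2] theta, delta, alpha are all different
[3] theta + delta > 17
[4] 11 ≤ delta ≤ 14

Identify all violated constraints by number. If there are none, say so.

Constraints 3 and 4 do not hold.

[1] 3delta + 2alpha = 3(9) + 2(8) = 43  ✔
[2] values 5, 9, 8 are pairwise distinct  ✔
[3] theta + delta = 5 + 9 = 14; 14 ≤ 17, bound 17 not met  ✘
[4] delta = 9 is outside [11, 14]  ✘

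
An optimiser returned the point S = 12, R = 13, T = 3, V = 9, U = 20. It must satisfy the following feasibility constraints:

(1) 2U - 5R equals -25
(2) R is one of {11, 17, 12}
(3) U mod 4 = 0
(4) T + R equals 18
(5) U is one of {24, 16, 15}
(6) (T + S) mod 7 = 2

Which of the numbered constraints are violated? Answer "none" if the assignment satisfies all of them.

(1) 2U - 5R = 2(20) - 5(13) = -25 — OK.
(2) R = 13 is not in {11, 17, 12} — violated.
(3) 20 mod 4 = 0 — OK.
(4) T + R = 3 + 13 = 16, not 18 — violated.
(5) U = 20 is not in {24, 16, 15} — violated.
(6) T + S = 15; 15 mod 7 = 1, not 2 — violated.

Constraints 2, 4, 5, 6 do not hold.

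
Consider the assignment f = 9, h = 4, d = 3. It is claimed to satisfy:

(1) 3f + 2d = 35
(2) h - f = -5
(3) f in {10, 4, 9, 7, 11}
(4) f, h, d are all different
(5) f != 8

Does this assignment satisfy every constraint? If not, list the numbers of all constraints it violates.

(1) 3f + 2d = 3(9) + 2(3) = 33, not 35  fails
(2) h - f = 4 - 9 = -5  holds
(3) f = 9 is in {10, 4, 9, 7, 11}  holds
(4) values 9, 4, 3 are pairwise distinct  holds
(5) f = 9, and 9 ≠ 8  holds

Constraint 1 does not hold.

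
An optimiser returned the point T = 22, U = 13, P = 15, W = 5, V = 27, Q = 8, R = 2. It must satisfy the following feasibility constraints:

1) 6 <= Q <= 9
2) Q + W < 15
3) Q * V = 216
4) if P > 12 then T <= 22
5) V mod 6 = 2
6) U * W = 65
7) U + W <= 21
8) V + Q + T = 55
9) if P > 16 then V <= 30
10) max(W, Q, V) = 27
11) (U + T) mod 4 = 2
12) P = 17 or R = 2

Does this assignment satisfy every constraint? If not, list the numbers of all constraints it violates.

1) Q = 8 lies in [6, 9] — holds.
2) Q + W = 8 + 5 = 13; 13 < 15 — holds.
3) Q * V = 8 * 27 = 216 — holds.
4) P = 15 > 12, so we need T ≤ 22; T = 22 ≤ 22 — holds.
5) 27 mod 6 = 3, not 2 — does not hold.
6) U * W = 13 * 5 = 65 — holds.
7) U + W = 13 + 5 = 18; 18 ≤ 21 — holds.
8) V + Q + T = 27 + 8 + 22 = 57, not 55 — does not hold.
9) P = 15, not > 16; antecedent false, conditional vacuously true — holds.
10) max(5, 8, 27) = 27 — holds.
11) U + T = 35; 35 mod 4 = 3, not 2 — does not hold.
12) P = 15 ≠ 17, but R = 2 = 2 (second disjunct) — holds.

Constraints 5, 8, 11 are violated.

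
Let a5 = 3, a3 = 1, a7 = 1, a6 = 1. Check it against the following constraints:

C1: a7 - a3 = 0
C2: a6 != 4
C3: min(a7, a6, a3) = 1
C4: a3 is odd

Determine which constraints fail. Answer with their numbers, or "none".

No violations.

C1: a7 - a3 = 1 - 1 = 0 — satisfied.
C2: a6 = 1, and 1 ≠ 4 — satisfied.
C3: min(1, 1, 1) = 1 — satisfied.
C4: a3 = 1 is odd — satisfied.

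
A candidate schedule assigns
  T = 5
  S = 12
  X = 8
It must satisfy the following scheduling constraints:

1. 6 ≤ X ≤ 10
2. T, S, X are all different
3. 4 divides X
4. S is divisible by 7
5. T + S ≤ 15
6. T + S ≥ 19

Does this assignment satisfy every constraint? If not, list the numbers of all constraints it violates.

1. X = 8 lies in [6, 10] — satisfied.
2. values 5, 12, 8 are pairwise distinct — satisfied.
3. 8 / 4 = 2, so 4 divides 8 — satisfied.
4. 12 = 7×1 + 5, so 7 does not divide 12 — violated.
5. T + S = 5 + 12 = 17; 17 > 15, bound 15 not met — violated.
6. T + S = 5 + 12 = 17; 17 < 19, bound 19 not met — violated.

No — constraints 4, 5, 6 are not satisfied.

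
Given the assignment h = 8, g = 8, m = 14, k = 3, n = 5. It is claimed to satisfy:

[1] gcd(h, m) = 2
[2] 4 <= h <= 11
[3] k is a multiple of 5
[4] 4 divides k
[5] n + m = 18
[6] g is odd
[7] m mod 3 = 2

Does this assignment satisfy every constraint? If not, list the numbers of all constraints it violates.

Constraints 3, 4, 5, and 6 are violated.

[1] gcd(8, 14) = 2  ✓
[2] h = 8 lies in [4, 11]  ✓
[3] 3 = 5*0 + 3, so 5 does not divide 3  ✗
[4] 3 = 4*0 + 3, so 4 does not divide 3  ✗
[5] n + m = 5 + 14 = 19, not 18  ✗
[6] g = 8 is even  ✗
[7] 14 mod 3 = 2  ✓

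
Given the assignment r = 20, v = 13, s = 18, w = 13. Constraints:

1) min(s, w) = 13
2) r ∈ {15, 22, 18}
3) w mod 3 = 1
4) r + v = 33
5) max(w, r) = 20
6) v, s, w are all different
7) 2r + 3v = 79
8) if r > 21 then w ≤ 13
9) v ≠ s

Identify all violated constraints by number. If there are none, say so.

No — constraints 2, 6 are not satisfied.

1) min(18, 13) = 13 — holds.
2) r = 20 is not in {15, 22, 18} — does not hold.
3) 13 mod 3 = 1 — holds.
4) r + v = 20 + 13 = 33 — holds.
5) max(13, 20) = 20 — holds.
6) v = w = 13, not all different — does not hold.
7) 2r + 3v = 2(20) + 3(13) = 79 — holds.
8) r = 20, not > 21; antecedent false, conditional vacuously true — holds.
9) v = 13, s = 18; distinct — holds.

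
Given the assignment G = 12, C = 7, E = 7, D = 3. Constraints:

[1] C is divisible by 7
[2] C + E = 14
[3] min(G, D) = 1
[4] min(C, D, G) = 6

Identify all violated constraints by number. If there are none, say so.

Constraints 3 and 4 are violated.

[1] 7 / 7 = 1, so 7 divides 7  OK
[2] C + E = 7 + 7 = 14  OK
[3] min(12, 3) = 3, not 1  FAIL
[4] min(7, 3, 12) = 3, not 6  FAIL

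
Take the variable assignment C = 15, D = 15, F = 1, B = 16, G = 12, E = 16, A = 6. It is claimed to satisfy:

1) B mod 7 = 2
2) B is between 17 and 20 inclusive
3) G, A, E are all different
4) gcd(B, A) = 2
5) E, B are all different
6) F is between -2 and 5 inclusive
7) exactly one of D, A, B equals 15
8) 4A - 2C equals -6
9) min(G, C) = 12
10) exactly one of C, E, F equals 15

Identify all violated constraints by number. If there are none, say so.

No — constraints 2, 5 are not satisfied.

1) 16 mod 7 = 2  yes
2) B = 16 is outside [17, 20]  no
3) values 12, 6, 16 are pairwise distinct  yes
4) gcd(16, 6) = 2  yes
5) E = B = 16, not all different  no
6) F = 1 lies in [-2, 5]  yes
7) D=15, A=6, B=16; 1 of them equals 15  yes
8) 4A - 2C = 4(6) - 2(15) = -6  yes
9) min(12, 15) = 12  yes
10) C=15, E=16, F=1; 1 of them equals 15  yes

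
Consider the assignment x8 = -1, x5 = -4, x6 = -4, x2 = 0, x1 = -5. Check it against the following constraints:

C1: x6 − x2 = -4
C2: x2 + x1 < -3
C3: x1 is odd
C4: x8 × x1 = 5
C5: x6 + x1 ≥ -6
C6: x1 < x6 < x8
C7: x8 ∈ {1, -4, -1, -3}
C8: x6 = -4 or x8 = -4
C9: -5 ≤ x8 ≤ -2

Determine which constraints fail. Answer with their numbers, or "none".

The assignment fails constraints 5 and 9.

C1: x6 − x2 = -4 − 0 = -4  true
C2: x2 + x1 = 0 + (-5) = -5; -5 < -3  true
C3: x1 = -5 is odd  true
C4: x8 × x1 = -1 × (-5) = 5  true
C5: x6 + x1 = -4 + (-5) = -9; -9 < -6, bound -6 not met  false
C6: values -5 < -4 < -1  true
C7: x8 = -1 is in {1, -4, -1, -3}  true
C8: x6 = -4 = -4 (first disjunct)  true
C9: x8 = -1 is outside [-5, -2]  false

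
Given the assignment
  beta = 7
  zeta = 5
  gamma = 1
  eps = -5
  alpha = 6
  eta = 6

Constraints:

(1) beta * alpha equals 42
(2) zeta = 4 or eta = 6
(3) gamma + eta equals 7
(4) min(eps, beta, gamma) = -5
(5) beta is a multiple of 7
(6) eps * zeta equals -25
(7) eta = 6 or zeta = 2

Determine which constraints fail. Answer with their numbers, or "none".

(1) beta * alpha = 7 * 6 = 42  ✔
(2) zeta = 5 ≠ 4, but eta = 6 = 6 (second disjunct)  ✔
(3) gamma + eta = 1 + 6 = 7  ✔
(4) min(-5, 7, 1) = -5  ✔
(5) 7 / 7 = 1, so 7 divides 7  ✔
(6) eps * zeta = -5 * 5 = -25  ✔
(7) eta = 6 = 6 (first disjunct)  ✔

None — every constraint holds.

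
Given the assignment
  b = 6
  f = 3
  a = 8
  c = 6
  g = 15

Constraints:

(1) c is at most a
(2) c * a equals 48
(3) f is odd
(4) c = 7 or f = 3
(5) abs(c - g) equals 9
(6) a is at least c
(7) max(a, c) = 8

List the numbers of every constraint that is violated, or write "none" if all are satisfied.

(1) c = 6, a = 8; 6 ≤ 8 — OK.
(2) c * a = 6 * 8 = 48 — OK.
(3) f = 3 is odd — OK.
(4) c = 6 ≠ 7, but f = 3 = 3 (second disjunct) — OK.
(5) abs(6 - 15) = 9 — OK.
(6) a = 8, c = 6; 8 ≥ 6 — OK.
(7) max(8, 6) = 8 — OK.

No violations.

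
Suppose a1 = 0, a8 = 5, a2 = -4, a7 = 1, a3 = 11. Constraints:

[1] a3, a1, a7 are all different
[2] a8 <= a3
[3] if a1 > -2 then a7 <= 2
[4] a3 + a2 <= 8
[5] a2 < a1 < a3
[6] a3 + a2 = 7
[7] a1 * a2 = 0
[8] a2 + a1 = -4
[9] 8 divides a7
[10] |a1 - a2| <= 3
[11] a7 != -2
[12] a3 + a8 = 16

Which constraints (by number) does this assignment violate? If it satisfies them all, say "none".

[1] values 11, 0, 1 are pairwise distinct  yes
[2] a8 = 5, a3 = 11; 5 ≤ 11  yes
[3] a1 = 0 > -2, so we need a7 ≤ 2; a7 = 1 ≤ 2  yes
[4] a3 + a2 = 11 + (-4) = 7; 7 ≤ 8  yes
[5] values -4 < 0 < 11  yes
[6] a3 + a2 = 11 + (-4) = 7  yes
[7] a1 * a2 = 0 * (-4) = 0  yes
[8] a2 + a1 = -4 + 0 = -4  yes
[9] 1 = 8*0 + 1, so 8 does not divide 1  no
[10] |0 - (-4)| = 4; 4 > 3, exceeds bound 3  no
[11] a7 = 1, and 1 ≠ -2  yes
[12] a3 + a8 = 11 + 5 = 16  yes

Violated: 9 and 10.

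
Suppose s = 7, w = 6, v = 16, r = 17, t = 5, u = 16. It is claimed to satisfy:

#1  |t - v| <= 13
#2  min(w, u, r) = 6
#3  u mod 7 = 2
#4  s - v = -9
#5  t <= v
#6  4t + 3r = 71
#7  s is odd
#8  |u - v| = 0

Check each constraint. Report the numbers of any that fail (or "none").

No violations.

#1 |5 - 16| = 11; 11 ≤ 13  yes
#2 min(6, 16, 17) = 6  yes
#3 16 mod 7 = 2  yes
#4 s - v = 7 - 16 = -9  yes
#5 t = 5, v = 16; 5 ≤ 16  yes
#6 4t + 3r = 4(5) + 3(17) = 71  yes
#7 s = 7 is odd  yes
#8 |16 - 16| = 0  yes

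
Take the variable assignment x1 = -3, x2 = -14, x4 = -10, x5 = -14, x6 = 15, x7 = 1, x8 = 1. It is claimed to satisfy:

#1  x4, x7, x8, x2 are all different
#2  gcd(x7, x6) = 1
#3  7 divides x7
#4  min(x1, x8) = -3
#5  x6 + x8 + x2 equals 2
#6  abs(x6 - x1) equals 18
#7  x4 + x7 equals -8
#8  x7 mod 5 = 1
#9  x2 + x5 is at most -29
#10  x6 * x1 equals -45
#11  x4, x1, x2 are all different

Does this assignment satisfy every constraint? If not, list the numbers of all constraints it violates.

#1 x7 = x8 = 1, not all different  ✘
#2 gcd(1, 15) = 1  ✔
#3 1 = 7*0 + 1, so 7 does not divide 1  ✘
#4 min(-3, 1) = -3  ✔
#5 x6 + x8 + x2 = 15 + 1 + (-14) = 2  ✔
#6 abs(15 - (-3)) = 18  ✔
#7 x4 + x7 = -10 + 1 = -9, not -8  ✘
#8 1 mod 5 = 1  ✔
#9 x2 + x5 = -14 + (-14) = -28; -28 > -29, bound -29 not met  ✘
#10 x6 * x1 = 15 * (-3) = -45  ✔
#11 values -10, -3, -14 are pairwise distinct  ✔

No — constraints 1, 3, 7, and 9 are not satisfied.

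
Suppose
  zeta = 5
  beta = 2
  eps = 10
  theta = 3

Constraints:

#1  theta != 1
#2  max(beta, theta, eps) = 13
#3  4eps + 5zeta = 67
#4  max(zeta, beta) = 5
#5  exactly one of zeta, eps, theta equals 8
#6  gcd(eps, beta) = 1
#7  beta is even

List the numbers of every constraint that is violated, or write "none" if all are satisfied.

The assignment fails constraints 2, 3, 5, 6.

#1 theta = 3, and 3 ≠ 1 — satisfied.
#2 max(2, 3, 10) = 10, not 13 — violated.
#3 4eps + 5zeta = 4(10) + 5(5) = 65, not 67 — violated.
#4 max(5, 2) = 5 — satisfied.
#5 zeta=5, eps=10, theta=3; 0 of them equal 8, not exactly one — violated.
#6 gcd(10, 2) = 2, not 1 — violated.
#7 beta = 2 is even — satisfied.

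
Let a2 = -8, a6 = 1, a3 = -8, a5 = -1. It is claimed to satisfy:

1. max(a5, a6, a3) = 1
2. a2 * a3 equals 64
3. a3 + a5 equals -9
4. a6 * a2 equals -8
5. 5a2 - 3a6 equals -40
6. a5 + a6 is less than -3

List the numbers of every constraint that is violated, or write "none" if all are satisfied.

1. max(-1, 1, -8) = 1 — satisfied.
2. a2 * a3 = -8 * (-8) = 64 — satisfied.
3. a3 + a5 = -8 + (-1) = -9 — satisfied.
4. a6 * a2 = 1 * (-8) = -8 — satisfied.
5. 5a2 - 3a6 = 5(-8) - 3(1) = -43, not -40 — violated.
6. a5 + a6 = -1 + 1 = 0; 0 ≥ -3, bound -3 not met — violated.

No — constraints 5 and 6 are not satisfied.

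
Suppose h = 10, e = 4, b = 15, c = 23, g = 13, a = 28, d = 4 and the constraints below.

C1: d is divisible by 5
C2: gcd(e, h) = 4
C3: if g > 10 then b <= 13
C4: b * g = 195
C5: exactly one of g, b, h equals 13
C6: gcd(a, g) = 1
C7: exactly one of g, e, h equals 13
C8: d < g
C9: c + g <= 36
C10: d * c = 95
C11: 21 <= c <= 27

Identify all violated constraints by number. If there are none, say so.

C1: 4 = 5*0 + 4, so 5 does not divide 4 — violated.
C2: gcd(4, 10) = 2, not 4 — violated.
C3: g = 13 > 10, so we need b ≤ 13; but b = 15 > 13 — violated.
C4: b * g = 15 * 13 = 195 — satisfied.
C5: g=13, b=15, h=10; 1 of them equals 13 — satisfied.
C6: gcd(28, 13) = 1 — satisfied.
C7: g=13, e=4, h=10; 1 of them equals 13 — satisfied.
C8: d = 4, g = 13; 4 < 13 — satisfied.
C9: c + g = 23 + 13 = 36; 36 ≤ 36 — satisfied.
C10: d * c = 4 * 23 = 92, not 95 — violated.
C11: c = 23 lies in [21, 27] — satisfied.

Violated: 1, 2, 3, and 10.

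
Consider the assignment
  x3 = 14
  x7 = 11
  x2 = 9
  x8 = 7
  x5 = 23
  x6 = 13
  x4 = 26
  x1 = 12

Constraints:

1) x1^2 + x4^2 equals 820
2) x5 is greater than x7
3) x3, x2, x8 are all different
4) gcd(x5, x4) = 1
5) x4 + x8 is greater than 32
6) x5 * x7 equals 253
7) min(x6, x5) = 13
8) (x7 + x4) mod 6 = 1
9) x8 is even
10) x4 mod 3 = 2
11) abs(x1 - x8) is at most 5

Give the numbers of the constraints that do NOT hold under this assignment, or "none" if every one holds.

1) x1^2 + x4^2 = 12^2 + 26^2 = 144 + 676 = 820  OK
2) x5 = 23, x7 = 11; 23 > 11  OK
3) values 14, 9, 7 are pairwise distinct  OK
4) gcd(23, 26) = 1  OK
5) x4 + x8 = 26 + 7 = 33; 33 > 32  OK
6) x5 * x7 = 23 * 11 = 253  OK
7) min(13, 23) = 13  OK
8) x7 + x4 = 37; 37 mod 6 = 1  OK
9) x8 = 7 is odd  FAIL
10) 26 mod 3 = 2  OK
11) abs(12 - 7) = 5; 5 ≤ 5  OK

Violated: 9.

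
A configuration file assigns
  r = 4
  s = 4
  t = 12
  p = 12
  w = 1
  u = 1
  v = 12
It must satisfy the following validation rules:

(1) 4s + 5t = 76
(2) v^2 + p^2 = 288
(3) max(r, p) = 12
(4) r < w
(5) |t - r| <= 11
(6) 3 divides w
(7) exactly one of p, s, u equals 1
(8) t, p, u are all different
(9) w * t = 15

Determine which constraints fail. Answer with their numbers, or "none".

Constraints 4, 6, 8, and 9 do not hold.

(1) 4s + 5t = 4(4) + 5(12) = 76  holds
(2) v^2 + p^2 = 12^2 + 12^2 = 144 + 144 = 288  holds
(3) max(4, 12) = 12  holds
(4) r = 4, w = 1; 4 ≥ 1 (want <)  fails
(5) |12 - 4| = 8; 8 ≤ 11  holds
(6) 1 = 3*0 + 1, so 3 does not divide 1  fails
(7) p=12, s=4, u=1; 1 of them equals 1  holds
(8) t = p = 12, not all different  fails
(9) w * t = 1 * 12 = 12, not 15  fails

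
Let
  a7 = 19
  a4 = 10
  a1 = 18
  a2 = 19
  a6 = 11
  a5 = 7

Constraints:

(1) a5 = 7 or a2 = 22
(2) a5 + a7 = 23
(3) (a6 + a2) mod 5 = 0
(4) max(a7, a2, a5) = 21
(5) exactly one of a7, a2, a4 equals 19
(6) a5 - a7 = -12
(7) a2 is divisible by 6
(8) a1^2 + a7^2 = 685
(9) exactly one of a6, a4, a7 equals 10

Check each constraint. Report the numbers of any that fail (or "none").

(1) a5 = 7 = 7 (first disjunct)  ✔
(2) a5 + a7 = 7 + 19 = 26, not 23  ✘
(3) a6 + a2 = 30; 30 mod 5 = 0  ✔
(4) max(19, 19, 7) = 19, not 21  ✘
(5) a7=19, a2=19, a4=10; 2 of them equal 19, not exactly one  ✘
(6) a5 - a7 = 7 - 19 = -12  ✔
(7) 19 = 6*3 + 1, so 6 does not divide 19  ✘
(8) a1^2 + a7^2 = 18^2 + 19^2 = 324 + 361 = 685  ✔
(9) a6=11, a4=10, a7=19; 1 of them equals 10  ✔

Constraints 2, 4, 5, and 7 do not hold.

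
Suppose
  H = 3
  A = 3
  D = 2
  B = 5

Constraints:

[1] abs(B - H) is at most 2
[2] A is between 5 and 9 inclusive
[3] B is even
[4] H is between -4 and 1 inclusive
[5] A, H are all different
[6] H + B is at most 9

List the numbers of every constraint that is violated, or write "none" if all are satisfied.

[1] abs(5 - 3) = 2; 2 ≤ 2 — holds.
[2] A = 3 is outside [5, 9] — fails.
[3] B = 5 is odd — fails.
[4] H = 3 is outside [-4, 1] — fails.
[5] A = H = 3, not all different — fails.
[6] H + B = 3 + 5 = 8; 8 ≤ 9 — holds.

The assignment fails constraints 2, 3, 4, 5.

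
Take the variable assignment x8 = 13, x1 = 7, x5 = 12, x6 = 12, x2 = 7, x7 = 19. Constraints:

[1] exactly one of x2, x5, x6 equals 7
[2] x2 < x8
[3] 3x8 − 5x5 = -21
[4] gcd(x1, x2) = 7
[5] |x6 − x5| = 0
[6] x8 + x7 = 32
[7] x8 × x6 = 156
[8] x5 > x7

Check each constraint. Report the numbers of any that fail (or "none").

[1] x2=7, x5=12, x6=12; 1 of them equals 7  holds
[2] x2 = 7, x8 = 13; 7 < 13  holds
[3] 3x8 − 5x5 = 3(13) − 5(12) = -21  holds
[4] gcd(7, 7) = 7  holds
[5] |12 − 12| = 0  holds
[6] x8 + x7 = 13 + 19 = 32  holds
[7] x8 × x6 = 13 × 12 = 156  holds
[8] x5 = 12, x7 = 19; 12 ≤ 19 (want >)  fails

Constraint 8 does not hold.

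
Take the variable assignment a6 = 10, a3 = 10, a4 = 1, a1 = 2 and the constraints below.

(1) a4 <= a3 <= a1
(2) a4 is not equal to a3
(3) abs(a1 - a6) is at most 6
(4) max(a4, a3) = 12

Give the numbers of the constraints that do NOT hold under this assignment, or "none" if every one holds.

Constraints 1, 3, 4 do not hold.

(1) values 1, 10, 2; a3 = 10 is not <= a1 = 2 — violated.
(2) a4 = 1, a3 = 10; distinct — OK.
(3) abs(2 - 10) = 8; 8 > 6, exceeds bound 6 — violated.
(4) max(1, 10) = 10, not 12 — violated.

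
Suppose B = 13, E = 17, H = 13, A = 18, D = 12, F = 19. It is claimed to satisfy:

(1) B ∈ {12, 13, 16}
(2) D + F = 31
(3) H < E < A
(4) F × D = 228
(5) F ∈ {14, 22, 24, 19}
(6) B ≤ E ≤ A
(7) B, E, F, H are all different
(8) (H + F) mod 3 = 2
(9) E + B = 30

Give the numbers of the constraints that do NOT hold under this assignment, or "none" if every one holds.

The assignment fails constraint 7.

(1) B = 13 is in {12, 13, 16} — holds.
(2) D + F = 12 + 19 = 31 — holds.
(3) values 13 < 17 < 18 — holds.
(4) F × D = 19 × 12 = 228 — holds.
(5) F = 19 is in {14, 22, 24, 19} — holds.
(6) values 13 ≤ 17 ≤ 18 — holds.
(7) B = H = 13, not all different — does not hold.
(8) H + F = 32; 32 mod 3 = 2 — holds.
(9) E + B = 17 + 13 = 30 — holds.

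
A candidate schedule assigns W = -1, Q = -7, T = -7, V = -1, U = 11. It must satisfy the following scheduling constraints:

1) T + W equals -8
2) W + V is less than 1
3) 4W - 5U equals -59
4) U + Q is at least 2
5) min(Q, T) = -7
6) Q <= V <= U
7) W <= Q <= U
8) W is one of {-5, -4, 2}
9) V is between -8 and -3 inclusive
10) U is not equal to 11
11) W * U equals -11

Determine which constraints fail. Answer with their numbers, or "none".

No — constraints 7, 8, 9, and 10 are not satisfied.

1) T + W = -7 + (-1) = -8  holds
2) W + V = -1 + (-1) = -2; -2 < 1  holds
3) 4W - 5U = 4(-1) - 5(11) = -59  holds
4) U + Q = 11 + (-7) = 4; 4 ≥ 2  holds
5) min(-7, -7) = -7  holds
6) values -7 <= -1 <= 11  holds
7) values -1, -7, 11; W = -1 is not <= Q = -7  fails
8) W = -1 is not in {-5, -4, 2}  fails
9) V = -1 is outside [-8, -3]  fails
10) U = 11, but 11 is required to differ  fails
11) W * U = -1 * 11 = -11  holds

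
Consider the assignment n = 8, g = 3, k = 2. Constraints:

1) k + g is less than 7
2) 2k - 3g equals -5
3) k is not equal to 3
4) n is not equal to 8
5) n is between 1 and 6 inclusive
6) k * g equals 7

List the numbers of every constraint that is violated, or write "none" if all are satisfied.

1) k + g = 2 + 3 = 5; 5 < 7 — OK.
2) 2k - 3g = 2(2) - 3(3) = -5 — OK.
3) k = 2, and 2 ≠ 3 — OK.
4) n = 8, but 8 is required to differ — violated.
5) n = 8 is outside [1, 6] — violated.
6) k * g = 2 * 3 = 6, not 7 — violated.

The assignment fails constraints 4, 5, and 6.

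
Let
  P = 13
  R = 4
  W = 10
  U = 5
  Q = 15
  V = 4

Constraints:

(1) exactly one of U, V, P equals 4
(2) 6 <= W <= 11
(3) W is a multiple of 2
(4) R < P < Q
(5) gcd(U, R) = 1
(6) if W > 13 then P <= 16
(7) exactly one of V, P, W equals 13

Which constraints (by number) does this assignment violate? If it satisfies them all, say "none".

No violations.

(1) U=5, V=4, P=13; 1 of them equals 4  OK
(2) W = 10 lies in [6, 11]  OK
(3) 10 / 2 = 5, so 2 divides 10  OK
(4) values 4 < 13 < 15  OK
(5) gcd(5, 4) = 1  OK
(6) W = 10, not > 13; antecedent false, conditional vacuously true  OK
(7) V=4, P=13, W=10; 1 of them equals 13  OK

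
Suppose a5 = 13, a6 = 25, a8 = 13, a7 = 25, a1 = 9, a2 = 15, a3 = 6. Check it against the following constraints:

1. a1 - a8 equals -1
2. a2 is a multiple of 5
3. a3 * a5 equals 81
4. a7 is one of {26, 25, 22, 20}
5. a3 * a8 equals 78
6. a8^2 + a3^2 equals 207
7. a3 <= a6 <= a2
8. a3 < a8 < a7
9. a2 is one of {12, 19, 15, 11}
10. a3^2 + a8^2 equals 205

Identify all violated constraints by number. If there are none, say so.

1. a1 - a8 = 9 - 13 = -4, not -1 — does not hold.
2. 15 / 5 = 3, so 5 divides 15 — holds.
3. a3 * a5 = 6 * 13 = 78, not 81 — does not hold.
4. a7 = 25 is in {26, 25, 22, 20} — holds.
5. a3 * a8 = 6 * 13 = 78 — holds.
6. a8^2 + a3^2 = 13^2 + 6^2 = 169 + 36 = 205, not 207 — does not hold.
7. values 6, 25, 15; a6 = 25 is not <= a2 = 15 — does not hold.
8. values 6 < 13 < 25 — holds.
9. a2 = 15 is in {12, 19, 15, 11} — holds.
10. a3^2 + a8^2 = 6^2 + 13^2 = 36 + 169 = 205 — holds.

Constraints 1, 3, 6, 7 are violated.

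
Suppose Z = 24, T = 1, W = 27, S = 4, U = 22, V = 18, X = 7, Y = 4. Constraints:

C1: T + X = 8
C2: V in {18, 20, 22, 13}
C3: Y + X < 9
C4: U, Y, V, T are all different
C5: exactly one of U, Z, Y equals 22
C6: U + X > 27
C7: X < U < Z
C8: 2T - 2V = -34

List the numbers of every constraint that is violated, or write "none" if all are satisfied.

C1: T + X = 1 + 7 = 8  true
C2: V = 18 is in {18, 20, 22, 13}  true
C3: Y + X = 4 + 7 = 11; 11 ≥ 9, bound 9 not met  false
C4: values 22, 4, 18, 1 are pairwise distinct  true
C5: U=22, Z=24, Y=4; 1 of them equals 22  true
C6: U + X = 22 + 7 = 29; 29 > 27  true
C7: values 7 < 22 < 24  true
C8: 2T - 2V = 2(1) - 2(18) = -34  true

No — constraint 3 is not satisfied.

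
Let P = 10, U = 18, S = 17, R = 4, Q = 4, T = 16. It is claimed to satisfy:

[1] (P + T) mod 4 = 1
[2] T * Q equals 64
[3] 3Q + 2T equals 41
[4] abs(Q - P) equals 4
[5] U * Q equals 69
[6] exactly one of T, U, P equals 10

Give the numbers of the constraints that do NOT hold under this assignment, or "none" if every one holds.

[1] P + T = 26; 26 mod 4 = 2, not 1 — violated.
[2] T * Q = 16 * 4 = 64 — satisfied.
[3] 3Q + 2T = 3(4) + 2(16) = 44, not 41 — violated.
[4] abs(4 - 10) = 6, not 4 — violated.
[5] U * Q = 18 * 4 = 72, not 69 — violated.
[6] T=16, U=18, P=10; 1 of them equals 10 — satisfied.

No — constraints 1, 3, 4, and 5 are not satisfied.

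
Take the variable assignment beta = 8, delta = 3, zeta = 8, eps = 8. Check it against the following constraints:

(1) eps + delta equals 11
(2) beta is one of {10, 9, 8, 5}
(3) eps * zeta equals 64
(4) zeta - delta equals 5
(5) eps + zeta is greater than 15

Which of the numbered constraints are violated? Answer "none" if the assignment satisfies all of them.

(1) eps + delta = 8 + 3 = 11  holds
(2) beta = 8 is in {10, 9, 8, 5}  holds
(3) eps * zeta = 8 * 8 = 64  holds
(4) zeta - delta = 8 - 3 = 5  holds
(5) eps + zeta = 8 + 8 = 16; 16 > 15  holds

Yes — all constraints hold.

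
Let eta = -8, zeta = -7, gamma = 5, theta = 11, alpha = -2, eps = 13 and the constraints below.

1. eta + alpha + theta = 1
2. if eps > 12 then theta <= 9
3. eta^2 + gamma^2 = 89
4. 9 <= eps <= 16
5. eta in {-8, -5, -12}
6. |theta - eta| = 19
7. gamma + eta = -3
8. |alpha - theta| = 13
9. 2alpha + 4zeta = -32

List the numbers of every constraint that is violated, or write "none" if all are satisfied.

The assignment fails constraint 2.

1. eta + alpha + theta = -8 + (-2) + 11 = 1 — holds.
2. eps = 13 > 12, so we need theta ≤ 9; but theta = 11 > 9 — does not hold.
3. eta^2 + gamma^2 = (-8)^2 + 5^2 = 64 + 25 = 89 — holds.
4. eps = 13 lies in [9, 16] — holds.
5. eta = -8 is in {-8, -5, -12} — holds.
6. |11 - (-8)| = 19 — holds.
7. gamma + eta = 5 + (-8) = -3 — holds.
8. |-2 - 11| = 13 — holds.
9. 2alpha + 4zeta = 2(-2) + 4(-7) = -32 — holds.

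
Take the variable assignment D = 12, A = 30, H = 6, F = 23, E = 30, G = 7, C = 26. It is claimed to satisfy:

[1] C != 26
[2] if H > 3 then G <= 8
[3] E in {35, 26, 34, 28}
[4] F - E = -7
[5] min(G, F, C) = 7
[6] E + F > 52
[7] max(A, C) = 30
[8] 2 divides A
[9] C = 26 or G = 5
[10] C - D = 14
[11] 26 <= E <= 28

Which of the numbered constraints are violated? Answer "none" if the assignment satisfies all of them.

Constraints 1, 3, and 11 do not hold.

[1] C = 26, but 26 is required to differ — violated.
[2] H = 6 > 3, so we need G ≤ 8; G = 7 ≤ 8 — satisfied.
[3] E = 30 is not in {35, 26, 34, 28} — violated.
[4] F - E = 23 - 30 = -7 — satisfied.
[5] min(7, 23, 26) = 7 — satisfied.
[6] E + F = 30 + 23 = 53; 53 > 52 — satisfied.
[7] max(30, 26) = 30 — satisfied.
[8] 30 / 2 = 15, so 2 divides 30 — satisfied.
[9] C = 26 = 26 (first disjunct) — satisfied.
[10] C - D = 26 - 12 = 14 — satisfied.
[11] E = 30 is outside [26, 28] — violated.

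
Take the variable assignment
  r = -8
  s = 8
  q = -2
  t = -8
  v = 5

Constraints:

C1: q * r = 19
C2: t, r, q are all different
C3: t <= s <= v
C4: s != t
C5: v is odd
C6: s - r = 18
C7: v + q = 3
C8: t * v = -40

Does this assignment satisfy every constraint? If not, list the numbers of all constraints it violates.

C1: q * r = -2 * (-8) = 16, not 19  ✗
C2: t = r = -8, not all different  ✗
C3: values -8, 8, 5; s = 8 is not <= v = 5  ✗
C4: s = 8, t = -8; distinct  ✓
C5: v = 5 is odd  ✓
C6: s - r = 8 - (-8) = 16, not 18  ✗
C7: v + q = 5 + (-2) = 3  ✓
C8: t * v = -8 * 5 = -40  ✓

Constraints 1, 2, 3, 6 are violated.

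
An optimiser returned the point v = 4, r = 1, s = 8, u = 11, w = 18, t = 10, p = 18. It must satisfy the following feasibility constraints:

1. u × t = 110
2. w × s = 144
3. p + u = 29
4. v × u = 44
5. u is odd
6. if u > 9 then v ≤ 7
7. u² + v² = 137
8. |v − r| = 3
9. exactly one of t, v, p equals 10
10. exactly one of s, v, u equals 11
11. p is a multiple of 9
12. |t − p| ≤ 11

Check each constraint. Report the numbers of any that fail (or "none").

1. u × t = 11 × 10 = 110 — holds.
2. w × s = 18 × 8 = 144 — holds.
3. p + u = 18 + 11 = 29 — holds.
4. v × u = 4 × 11 = 44 — holds.
5. u = 11 is odd — holds.
6. u = 11 > 9, so we need v ≤ 7; v = 4 ≤ 7 — holds.
7. u² + v² = 11² + 4² = 121 + 16 = 137 — holds.
8. |4 − 1| = 3 — holds.
9. t=10, v=4, p=18; 1 of them equals 10 — holds.
10. s=8, v=4, u=11; 1 of them equals 11 — holds.
11. 18 / 9 = 2, so 9 divides 18 — holds.
12. |10 − 18| = 8; 8 ≤ 11 — holds.

Yes — all constraints hold.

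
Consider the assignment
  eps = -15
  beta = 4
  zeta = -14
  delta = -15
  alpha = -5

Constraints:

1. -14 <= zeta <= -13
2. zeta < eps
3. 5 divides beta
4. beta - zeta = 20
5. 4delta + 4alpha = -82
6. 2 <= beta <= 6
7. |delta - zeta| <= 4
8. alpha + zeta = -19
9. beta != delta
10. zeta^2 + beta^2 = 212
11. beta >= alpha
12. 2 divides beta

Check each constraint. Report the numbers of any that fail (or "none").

1. zeta = -14 lies in [-14, -13] — satisfied.
2. zeta = -14, eps = -15; -14 ≥ -15 (want <) — violated.
3. 4 = 5*0 + 4, so 5 does not divide 4 — violated.
4. beta - zeta = 4 - (-14) = 18, not 20 — violated.
5. 4delta + 4alpha = 4(-15) + 4(-5) = -80, not -82 — violated.
6. beta = 4 lies in [2, 6] — satisfied.
7. |-15 - (-14)| = 1; 1 ≤ 4 — satisfied.
8. alpha + zeta = -5 + (-14) = -19 — satisfied.
9. beta = 4, delta = -15; distinct — satisfied.
10. zeta^2 + beta^2 = (-14)^2 + 4^2 = 196 + 16 = 212 — satisfied.
11. beta = 4, alpha = -5; 4 ≥ -5 — satisfied.
12. 4 / 2 = 2, so 2 divides 4 — satisfied.

No — constraints 2, 3, 4, and 5 are not satisfied.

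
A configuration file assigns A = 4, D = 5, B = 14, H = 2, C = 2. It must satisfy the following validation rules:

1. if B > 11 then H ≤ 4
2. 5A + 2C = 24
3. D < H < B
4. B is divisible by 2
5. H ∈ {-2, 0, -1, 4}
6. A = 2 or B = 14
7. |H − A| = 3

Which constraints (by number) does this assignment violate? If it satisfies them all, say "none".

1. B = 14 > 11, so we need H ≤ 4; H = 2 ≤ 4  holds
2. 5A + 2C = 5(4) + 2(2) = 24  holds
3. values 5, 2, 14; D = 5 is not < H = 2  fails
4. 14 / 2 = 7, so 2 divides 14  holds
5. H = 2 is not in {-2, 0, -1, 4}  fails
6. A = 4 ≠ 2, but B = 14 = 14 (second disjunct)  holds
7. |2 − 4| = 2, not 3  fails

Violated: 3, 5, 7.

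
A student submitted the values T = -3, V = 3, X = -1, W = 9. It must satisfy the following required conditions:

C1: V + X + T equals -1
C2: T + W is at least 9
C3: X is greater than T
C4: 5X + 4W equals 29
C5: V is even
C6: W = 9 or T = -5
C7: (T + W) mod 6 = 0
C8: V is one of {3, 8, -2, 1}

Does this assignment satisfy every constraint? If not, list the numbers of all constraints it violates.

C1: V + X + T = 3 + (-1) + (-3) = -1 — holds.
C2: T + W = -3 + 9 = 6; 6 < 9, bound 9 not met — does not hold.
C3: X = -1, T = -3; -1 > -3 — holds.
C4: 5X + 4W = 5(-1) + 4(9) = 31, not 29 — does not hold.
C5: V = 3 is odd — does not hold.
C6: W = 9 = 9 (first disjunct) — holds.
C7: T + W = 6; 6 mod 6 = 0 — holds.
C8: V = 3 is in {3, 8, -2, 1} — holds.

Constraints 2, 4, and 5 are violated.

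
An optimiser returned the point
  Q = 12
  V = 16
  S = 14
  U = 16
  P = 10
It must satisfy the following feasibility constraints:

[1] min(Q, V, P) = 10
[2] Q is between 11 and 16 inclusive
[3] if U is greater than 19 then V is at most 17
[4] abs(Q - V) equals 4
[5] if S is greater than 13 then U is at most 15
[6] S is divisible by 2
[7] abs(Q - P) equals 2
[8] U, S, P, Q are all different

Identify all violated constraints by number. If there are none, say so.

No — constraint 5 is not satisfied.

[1] min(12, 16, 10) = 10  ✓
[2] Q = 12 lies in [11, 16]  ✓
[3] U = 16, not > 19; antecedent false, conditional vacuously true  ✓
[4] abs(12 - 16) = 4  ✓
[5] S = 14 > 13, so we need U ≤ 15; but U = 16 > 15  ✗
[6] 14 / 2 = 7, so 2 divides 14  ✓
[7] abs(12 - 10) = 2  ✓
[8] values 16, 14, 10, 12 are pairwise distinct  ✓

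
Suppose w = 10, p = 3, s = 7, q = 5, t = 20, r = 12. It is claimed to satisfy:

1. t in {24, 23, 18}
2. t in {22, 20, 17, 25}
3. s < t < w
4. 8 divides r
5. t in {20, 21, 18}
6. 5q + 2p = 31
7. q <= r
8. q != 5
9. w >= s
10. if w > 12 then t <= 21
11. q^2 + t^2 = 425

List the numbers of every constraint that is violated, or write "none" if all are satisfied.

The assignment fails constraints 1, 3, 4, 8.

1. t = 20 is not in {24, 23, 18} — fails.
2. t = 20 is in {22, 20, 17, 25} — holds.
3. values 7, 20, 10; t = 20 is not < w = 10 — fails.
4. 12 = 8*1 + 4, so 8 does not divide 12 — fails.
5. t = 20 is in {20, 21, 18} — holds.
6. 5q + 2p = 5(5) + 2(3) = 31 — holds.
7. q = 5, r = 12; 5 ≤ 12 — holds.
8. q = 5, but 5 is required to differ — fails.
9. w = 10, s = 7; 10 ≥ 7 — holds.
10. w = 10, not > 12; antecedent false, conditional vacuously true — holds.
11. q^2 + t^2 = 5^2 + 20^2 = 25 + 400 = 425 — holds.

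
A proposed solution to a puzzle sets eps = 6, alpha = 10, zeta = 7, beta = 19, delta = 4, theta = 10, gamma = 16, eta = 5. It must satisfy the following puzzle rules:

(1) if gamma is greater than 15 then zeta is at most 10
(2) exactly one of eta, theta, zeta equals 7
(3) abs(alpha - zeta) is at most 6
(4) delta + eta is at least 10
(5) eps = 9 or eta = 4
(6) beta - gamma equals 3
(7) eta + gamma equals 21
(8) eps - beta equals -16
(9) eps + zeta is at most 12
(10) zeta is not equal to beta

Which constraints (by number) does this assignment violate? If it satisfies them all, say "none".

Constraints 4, 5, 8, 9 do not hold.

(1) gamma = 16 > 15, so we need zeta ≤ 10; zeta = 7 ≤ 10  OK
(2) eta=5, theta=10, zeta=7; 1 of them equals 7  OK
(3) abs(10 - 7) = 3; 3 ≤ 6  OK
(4) delta + eta = 4 + 5 = 9; 9 < 10, bound 10 not met  FAIL
(5) eps = 6 ≠ 9 and eta = 5 ≠ 4; both disjuncts false  FAIL
(6) beta - gamma = 19 - 16 = 3  OK
(7) eta + gamma = 5 + 16 = 21  OK
(8) eps - beta = 6 - 19 = -13, not -16  FAIL
(9) eps + zeta = 6 + 7 = 13; 13 > 12, bound 12 not met  FAIL
(10) zeta = 7, beta = 19; distinct  OK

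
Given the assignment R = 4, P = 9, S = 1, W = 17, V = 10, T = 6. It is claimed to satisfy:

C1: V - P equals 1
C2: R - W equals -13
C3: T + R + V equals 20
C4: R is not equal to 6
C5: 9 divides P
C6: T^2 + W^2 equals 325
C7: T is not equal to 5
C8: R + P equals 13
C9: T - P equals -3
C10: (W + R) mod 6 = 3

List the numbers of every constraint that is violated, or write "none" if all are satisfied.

Yes — all constraints hold.

C1: V - P = 10 - 9 = 1  true
C2: R - W = 4 - 17 = -13  true
C3: T + R + V = 6 + 4 + 10 = 20  true
C4: R = 4, and 4 ≠ 6  true
C5: 9 / 9 = 1, so 9 divides 9  true
C6: T^2 + W^2 = 6^2 + 17^2 = 36 + 289 = 325  true
C7: T = 6, and 6 ≠ 5  true
C8: R + P = 4 + 9 = 13  true
C9: T - P = 6 - 9 = -3  true
C10: W + R = 21; 21 mod 6 = 3  true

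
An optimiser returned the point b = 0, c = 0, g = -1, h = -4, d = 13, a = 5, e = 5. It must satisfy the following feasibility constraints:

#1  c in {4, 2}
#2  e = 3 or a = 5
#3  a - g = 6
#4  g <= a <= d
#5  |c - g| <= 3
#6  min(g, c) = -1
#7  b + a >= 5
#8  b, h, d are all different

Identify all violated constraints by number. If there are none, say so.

Violated: 1.

#1 c = 0 is not in {4, 2} — violated.
#2 e = 5 ≠ 3, but a = 5 = 5 (second disjunct) — OK.
#3 a - g = 5 - (-1) = 6 — OK.
#4 values -1 <= 5 <= 13 — OK.
#5 |0 - (-1)| = 1; 1 ≤ 3 — OK.
#6 min(-1, 0) = -1 — OK.
#7 b + a = 0 + 5 = 5; 5 ≥ 5 — OK.
#8 values 0, -4, 13 are pairwise distinct — OK.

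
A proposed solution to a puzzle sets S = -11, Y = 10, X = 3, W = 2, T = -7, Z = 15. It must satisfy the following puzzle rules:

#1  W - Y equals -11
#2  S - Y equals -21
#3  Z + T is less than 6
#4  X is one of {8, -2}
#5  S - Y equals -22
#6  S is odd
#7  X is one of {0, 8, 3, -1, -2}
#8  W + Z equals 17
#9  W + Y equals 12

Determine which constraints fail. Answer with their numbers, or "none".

Constraints 1, 3, 4, and 5 are violated.

#1 W - Y = 2 - 10 = -8, not -11  FAIL
#2 S - Y = -11 - 10 = -21  OK
#3 Z + T = 15 + (-7) = 8; 8 ≥ 6, bound 6 not met  FAIL
#4 X = 3 is not in {8, -2}  FAIL
#5 S - Y = -11 - 10 = -21, not -22  FAIL
#6 S = -11 is odd  OK
#7 X = 3 is in {0, 8, 3, -1, -2}  OK
#8 W + Z = 2 + 15 = 17  OK
#9 W + Y = 2 + 10 = 12  OK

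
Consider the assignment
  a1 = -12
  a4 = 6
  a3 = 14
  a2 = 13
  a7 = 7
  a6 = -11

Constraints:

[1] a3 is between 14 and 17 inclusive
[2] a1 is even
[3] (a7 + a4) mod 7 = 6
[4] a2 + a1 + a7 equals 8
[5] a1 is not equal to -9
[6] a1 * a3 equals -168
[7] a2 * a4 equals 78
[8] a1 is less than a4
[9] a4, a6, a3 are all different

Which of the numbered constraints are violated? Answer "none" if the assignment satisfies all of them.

[1] a3 = 14 lies in [14, 17] — holds.
[2] a1 = -12 is even — holds.
[3] a7 + a4 = 13; 13 mod 7 = 6 — holds.
[4] a2 + a1 + a7 = 13 + (-12) + 7 = 8 — holds.
[5] a1 = -12, and -12 ≠ -9 — holds.
[6] a1 * a3 = -12 * 14 = -168 — holds.
[7] a2 * a4 = 13 * 6 = 78 — holds.
[8] a1 = -12, a4 = 6; -12 < 6 — holds.
[9] values 6, -11, 14 are pairwise distinct — holds.

Yes — all constraints hold.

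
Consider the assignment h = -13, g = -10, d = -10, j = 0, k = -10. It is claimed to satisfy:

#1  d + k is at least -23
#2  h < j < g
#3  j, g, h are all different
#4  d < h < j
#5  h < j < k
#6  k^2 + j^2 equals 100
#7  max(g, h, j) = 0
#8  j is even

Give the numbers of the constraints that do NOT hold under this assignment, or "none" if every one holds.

#1 d + k = -10 + (-10) = -20; -20 ≥ -23 — OK.
#2 values -13, 0, -10; j = 0 is not < g = -10 — violated.
#3 values 0, -10, -13 are pairwise distinct — OK.
#4 values -10, -13, 0; d = -10 is not < h = -13 — violated.
#5 values -13, 0, -10; j = 0 is not < k = -10 — violated.
#6 k^2 + j^2 = (-10)^2 + 0^2 = 100 + 0 = 100 — OK.
#7 max(-10, -13, 0) = 0 — OK.
#8 j = 0 is even — OK.

No — constraints 2, 4, and 5 are not satisfied.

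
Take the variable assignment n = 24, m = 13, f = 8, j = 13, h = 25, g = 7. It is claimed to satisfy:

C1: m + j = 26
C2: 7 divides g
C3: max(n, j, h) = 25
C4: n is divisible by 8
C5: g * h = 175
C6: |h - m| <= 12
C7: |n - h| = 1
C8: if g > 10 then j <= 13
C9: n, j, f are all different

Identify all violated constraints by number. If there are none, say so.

All constraints are satisfied.

C1: m + j = 13 + 13 = 26 — OK.
C2: 7 / 7 = 1, so 7 divides 7 — OK.
C3: max(24, 13, 25) = 25 — OK.
C4: 24 / 8 = 3, so 8 divides 24 — OK.
C5: g * h = 7 * 25 = 175 — OK.
C6: |25 - 13| = 12; 12 ≤ 12 — OK.
C7: |24 - 25| = 1 — OK.
C8: g = 7, not > 10; antecedent false, conditional vacuously true — OK.
C9: values 24, 13, 8 are pairwise distinct — OK.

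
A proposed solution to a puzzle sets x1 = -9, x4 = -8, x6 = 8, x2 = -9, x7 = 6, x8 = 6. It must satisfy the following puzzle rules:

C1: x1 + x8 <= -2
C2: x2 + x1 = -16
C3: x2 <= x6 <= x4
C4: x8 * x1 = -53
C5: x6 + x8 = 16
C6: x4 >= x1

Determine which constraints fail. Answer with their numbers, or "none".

C1: x1 + x8 = -9 + 6 = -3; -3 ≤ -2  OK
C2: x2 + x1 = -9 + (-9) = -18, not -16  FAIL
C3: values -9, 8, -8; x6 = 8 is not <= x4 = -8  FAIL
C4: x8 * x1 = 6 * (-9) = -54, not -53  FAIL
C5: x6 + x8 = 8 + 6 = 14, not 16  FAIL
C6: x4 = -8, x1 = -9; -8 ≥ -9  OK

Constraints 2, 3, 4, and 5 are violated.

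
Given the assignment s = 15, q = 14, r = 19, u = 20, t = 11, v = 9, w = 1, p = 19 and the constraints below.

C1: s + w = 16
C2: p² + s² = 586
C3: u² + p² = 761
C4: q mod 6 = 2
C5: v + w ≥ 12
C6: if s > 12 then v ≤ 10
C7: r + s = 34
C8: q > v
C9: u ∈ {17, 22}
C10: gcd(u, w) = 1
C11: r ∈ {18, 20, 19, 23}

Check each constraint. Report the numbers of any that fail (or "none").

Violated: 5 and 9.

C1: s + w = 15 + 1 = 16  OK
C2: p² + s² = 19² + 15² = 361 + 225 = 586  OK
C3: u² + p² = 20² + 19² = 400 + 361 = 761  OK
C4: 14 mod 6 = 2  OK
C5: v + w = 9 + 1 = 10; 10 < 12, bound 12 not met  FAIL
C6: s = 15 > 12, so we need v ≤ 10; v = 9 ≤ 10  OK
C7: r + s = 19 + 15 = 34  OK
C8: q = 14, v = 9; 14 > 9  OK
C9: u = 20 is not in {17, 22}  FAIL
C10: gcd(20, 1) = 1  OK
C11: r = 19 is in {18, 20, 19, 23}  OK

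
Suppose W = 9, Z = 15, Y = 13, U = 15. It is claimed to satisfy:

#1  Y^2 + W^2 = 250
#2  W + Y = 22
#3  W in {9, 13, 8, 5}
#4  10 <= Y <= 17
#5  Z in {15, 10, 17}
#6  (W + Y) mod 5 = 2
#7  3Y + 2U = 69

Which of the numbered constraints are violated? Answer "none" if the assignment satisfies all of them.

Yes — all constraints hold.

#1 Y^2 + W^2 = 13^2 + 9^2 = 169 + 81 = 250 — holds.
#2 W + Y = 9 + 13 = 22 — holds.
#3 W = 9 is in {9, 13, 8, 5} — holds.
#4 Y = 13 lies in [10, 17] — holds.
#5 Z = 15 is in {15, 10, 17} — holds.
#6 W + Y = 22; 22 mod 5 = 2 — holds.
#7 3Y + 2U = 3(13) + 2(15) = 69 — holds.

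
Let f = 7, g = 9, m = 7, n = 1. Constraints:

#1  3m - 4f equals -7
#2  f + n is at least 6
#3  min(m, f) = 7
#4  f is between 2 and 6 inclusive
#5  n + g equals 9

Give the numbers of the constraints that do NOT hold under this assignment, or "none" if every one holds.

#1 3m - 4f = 3(7) - 4(7) = -7 — holds.
#2 f + n = 7 + 1 = 8; 8 ≥ 6 — holds.
#3 min(7, 7) = 7 — holds.
#4 f = 7 is outside [2, 6] — fails.
#5 n + g = 1 + 9 = 10, not 9 — fails.

Constraints 4, 5 do not hold.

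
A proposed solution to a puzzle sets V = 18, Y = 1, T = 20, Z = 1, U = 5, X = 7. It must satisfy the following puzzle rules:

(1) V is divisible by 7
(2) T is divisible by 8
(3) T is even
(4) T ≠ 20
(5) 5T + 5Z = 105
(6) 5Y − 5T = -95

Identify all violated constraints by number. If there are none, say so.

No — constraints 1, 2, 4 are not satisfied.

(1) 18 = 7×2 + 4, so 7 does not divide 18  no
(2) 20 = 8×2 + 4, so 8 does not divide 20  no
(3) T = 20 is even  yes
(4) T = 20, but 20 is required to differ  no
(5) 5T + 5Z = 5(20) + 5(1) = 105  yes
(6) 5Y − 5T = 5(1) − 5(20) = -95  yes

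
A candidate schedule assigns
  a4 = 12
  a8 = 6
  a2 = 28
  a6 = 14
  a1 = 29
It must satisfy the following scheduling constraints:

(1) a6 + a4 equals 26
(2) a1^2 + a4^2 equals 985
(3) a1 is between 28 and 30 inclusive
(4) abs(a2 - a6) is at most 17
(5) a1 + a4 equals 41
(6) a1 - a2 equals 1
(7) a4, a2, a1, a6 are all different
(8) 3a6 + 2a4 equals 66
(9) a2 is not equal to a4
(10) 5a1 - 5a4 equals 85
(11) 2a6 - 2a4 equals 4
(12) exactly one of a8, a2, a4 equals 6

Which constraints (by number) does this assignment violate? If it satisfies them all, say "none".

(1) a6 + a4 = 14 + 12 = 26  yes
(2) a1^2 + a4^2 = 29^2 + 12^2 = 841 + 144 = 985  yes
(3) a1 = 29 lies in [28, 30]  yes
(4) abs(28 - 14) = 14; 14 ≤ 17  yes
(5) a1 + a4 = 29 + 12 = 41  yes
(6) a1 - a2 = 29 - 28 = 1  yes
(7) values 12, 28, 29, 14 are pairwise distinct  yes
(8) 3a6 + 2a4 = 3(14) + 2(12) = 66  yes
(9) a2 = 28, a4 = 12; distinct  yes
(10) 5a1 - 5a4 = 5(29) - 5(12) = 85  yes
(11) 2a6 - 2a4 = 2(14) - 2(12) = 4  yes
(12) a8=6, a2=28, a4=12; 1 of them equals 6  yes

Yes — all constraints hold.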